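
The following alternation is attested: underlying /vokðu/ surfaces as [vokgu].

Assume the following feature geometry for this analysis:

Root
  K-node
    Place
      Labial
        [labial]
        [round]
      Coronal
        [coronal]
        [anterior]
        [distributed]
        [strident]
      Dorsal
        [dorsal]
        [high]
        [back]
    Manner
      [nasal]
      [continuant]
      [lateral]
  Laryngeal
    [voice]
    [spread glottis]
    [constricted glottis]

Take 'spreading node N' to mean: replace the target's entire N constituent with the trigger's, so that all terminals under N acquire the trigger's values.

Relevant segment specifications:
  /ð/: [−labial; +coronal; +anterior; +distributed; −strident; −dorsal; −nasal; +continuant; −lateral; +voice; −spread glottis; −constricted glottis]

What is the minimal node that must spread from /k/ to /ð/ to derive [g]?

K-node

Feature comparison: [continuant], [coronal], [anterior], [distributed], [strident], [dorsal], [high], [back] differ between /ð/ and [g]; the remaining terminals match.
These terminals are all dominated by K-node, and no proper subconstituent of K-node covers them all; K-node is their lowest common ancestor.
If K-node spreads, every terminal under it takes /k/'s value, producing [g] as observed.
[voice] — on which /k/ differs from /ð/ — is unchanged, so Root cannot have spread; the constituent is no larger than K-node.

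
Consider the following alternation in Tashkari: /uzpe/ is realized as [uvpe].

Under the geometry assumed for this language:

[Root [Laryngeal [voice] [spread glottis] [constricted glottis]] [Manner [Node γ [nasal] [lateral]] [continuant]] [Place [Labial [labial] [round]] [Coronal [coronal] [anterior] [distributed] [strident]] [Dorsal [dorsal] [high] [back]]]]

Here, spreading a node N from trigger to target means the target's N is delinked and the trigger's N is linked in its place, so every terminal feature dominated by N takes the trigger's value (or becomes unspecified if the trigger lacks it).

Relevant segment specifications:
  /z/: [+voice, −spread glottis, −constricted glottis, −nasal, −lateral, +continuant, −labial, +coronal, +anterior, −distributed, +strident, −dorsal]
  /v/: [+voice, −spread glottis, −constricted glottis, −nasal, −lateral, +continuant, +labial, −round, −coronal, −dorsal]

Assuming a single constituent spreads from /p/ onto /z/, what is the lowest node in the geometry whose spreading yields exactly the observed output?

Feature comparison: [labial], [round], [coronal], [anterior], [distributed], [strident] differ between /z/ and [v]; the remaining terminals match.
These terminals are all dominated by Place, and no proper subconstituent of Place covers them all; Place is their lowest common ancestor.
Spreading Place from /p/ overwrites each of those terminals with /p/'s values, yielding exactly [v].
Since [voice], [continuant] are preserved even though /p/ disagrees there, no node above Place spread.

Place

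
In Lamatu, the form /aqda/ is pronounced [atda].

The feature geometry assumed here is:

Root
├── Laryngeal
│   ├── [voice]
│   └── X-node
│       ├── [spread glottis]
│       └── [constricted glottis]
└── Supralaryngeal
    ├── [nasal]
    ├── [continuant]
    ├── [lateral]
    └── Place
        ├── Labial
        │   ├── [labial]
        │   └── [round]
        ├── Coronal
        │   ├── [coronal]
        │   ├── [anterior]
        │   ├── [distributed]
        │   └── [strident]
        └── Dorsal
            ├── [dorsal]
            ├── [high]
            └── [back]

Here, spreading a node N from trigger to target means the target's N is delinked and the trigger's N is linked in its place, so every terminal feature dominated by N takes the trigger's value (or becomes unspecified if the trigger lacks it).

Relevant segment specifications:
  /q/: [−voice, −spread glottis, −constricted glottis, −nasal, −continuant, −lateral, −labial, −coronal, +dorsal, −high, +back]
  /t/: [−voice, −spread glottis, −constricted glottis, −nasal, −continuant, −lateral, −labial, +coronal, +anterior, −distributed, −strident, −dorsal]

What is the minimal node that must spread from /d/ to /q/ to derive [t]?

Feature comparison: [coronal], [anterior], [distributed], [strident], [dorsal], [high], [back] differ between /q/ and [t]; the remaining terminals match.
In this geometry the lowest node dominating all of them is Place: every daughter of Place dominates only a proper subset, so no lower node suffices.
Spreading Place from /d/ overwrites each of those terminals with /d/'s values, yielding exactly [t].
[voice] stays as in /q/ although /d/ differs there, so no node dominating it spread; among the remaining candidates Place is the lowest that derives the output.

Place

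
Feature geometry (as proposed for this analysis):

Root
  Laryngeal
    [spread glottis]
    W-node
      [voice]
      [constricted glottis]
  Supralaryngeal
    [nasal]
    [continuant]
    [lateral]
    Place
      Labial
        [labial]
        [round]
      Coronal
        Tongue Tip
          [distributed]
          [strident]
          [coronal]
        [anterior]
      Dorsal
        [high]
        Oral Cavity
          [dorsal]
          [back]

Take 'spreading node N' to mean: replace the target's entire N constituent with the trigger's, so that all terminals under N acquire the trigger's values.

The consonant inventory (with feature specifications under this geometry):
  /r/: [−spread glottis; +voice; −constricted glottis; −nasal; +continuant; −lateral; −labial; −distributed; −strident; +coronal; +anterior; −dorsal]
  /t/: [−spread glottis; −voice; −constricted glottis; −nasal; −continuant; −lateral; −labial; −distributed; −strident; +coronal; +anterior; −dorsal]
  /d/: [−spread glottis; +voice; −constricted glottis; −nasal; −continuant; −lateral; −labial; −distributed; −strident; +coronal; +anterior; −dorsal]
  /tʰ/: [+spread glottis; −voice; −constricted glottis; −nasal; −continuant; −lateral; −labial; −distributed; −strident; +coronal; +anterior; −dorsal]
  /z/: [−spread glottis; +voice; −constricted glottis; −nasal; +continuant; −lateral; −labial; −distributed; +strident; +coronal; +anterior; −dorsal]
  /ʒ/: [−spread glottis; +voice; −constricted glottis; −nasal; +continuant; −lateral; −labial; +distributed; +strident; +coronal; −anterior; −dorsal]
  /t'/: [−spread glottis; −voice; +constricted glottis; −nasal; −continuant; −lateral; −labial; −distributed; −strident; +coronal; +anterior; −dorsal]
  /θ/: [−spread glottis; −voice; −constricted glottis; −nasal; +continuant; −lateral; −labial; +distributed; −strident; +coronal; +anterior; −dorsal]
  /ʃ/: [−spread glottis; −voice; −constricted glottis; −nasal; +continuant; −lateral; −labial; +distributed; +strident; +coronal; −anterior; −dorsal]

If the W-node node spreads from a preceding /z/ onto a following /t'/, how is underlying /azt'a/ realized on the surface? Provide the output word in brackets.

Terminals under W-node in this geometry: [voice], [constricted glottis].
After delinking /t'/'s W-node and linking /z/'s, the affected terminals become [+voice], [−constricted glottis]; [spread glottis], [nasal], [continuant], … (outside W-node) are retained from /t'/.
The resulting bundle matches /d/ in the inventory; substituting it for /t'/ gives [azda].

[azda]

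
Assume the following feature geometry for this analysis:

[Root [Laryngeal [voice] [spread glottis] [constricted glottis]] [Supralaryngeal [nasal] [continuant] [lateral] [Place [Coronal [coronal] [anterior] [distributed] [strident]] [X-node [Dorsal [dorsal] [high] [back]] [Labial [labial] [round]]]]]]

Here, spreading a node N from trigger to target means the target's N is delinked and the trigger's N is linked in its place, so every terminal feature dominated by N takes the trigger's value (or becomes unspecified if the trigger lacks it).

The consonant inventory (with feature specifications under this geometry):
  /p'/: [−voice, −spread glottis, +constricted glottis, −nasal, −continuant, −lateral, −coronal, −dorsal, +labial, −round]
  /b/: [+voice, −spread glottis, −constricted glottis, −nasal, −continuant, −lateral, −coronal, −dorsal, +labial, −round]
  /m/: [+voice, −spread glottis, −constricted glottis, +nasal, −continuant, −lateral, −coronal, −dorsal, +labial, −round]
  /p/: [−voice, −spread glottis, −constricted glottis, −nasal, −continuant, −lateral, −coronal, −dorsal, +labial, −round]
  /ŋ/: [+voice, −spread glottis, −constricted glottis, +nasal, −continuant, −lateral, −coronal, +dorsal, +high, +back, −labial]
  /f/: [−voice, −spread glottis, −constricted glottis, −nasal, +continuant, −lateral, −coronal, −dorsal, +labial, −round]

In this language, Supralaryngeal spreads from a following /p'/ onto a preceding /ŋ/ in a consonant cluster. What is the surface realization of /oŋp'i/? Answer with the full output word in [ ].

[obp'i]

The Supralaryngeal node dominates the terminals [nasal], [continuant], [lateral], [coronal], [anterior], [distributed], [strident], [dorsal], [high], [back], [labial], [round].
Spreading Supralaryngeal from /p'/ onto /ŋ/ replaces those values with /p'/'s: [−nasal], [−continuant], [−lateral], [−coronal], [−dorsal], [+labial], [−round]. Features outside Supralaryngeal ([voice], [spread glottis], [constricted glottis]) stay as in /ŋ/.
Among the inventory, only /b/ has exactly this specification, giving the surface form [obp'i].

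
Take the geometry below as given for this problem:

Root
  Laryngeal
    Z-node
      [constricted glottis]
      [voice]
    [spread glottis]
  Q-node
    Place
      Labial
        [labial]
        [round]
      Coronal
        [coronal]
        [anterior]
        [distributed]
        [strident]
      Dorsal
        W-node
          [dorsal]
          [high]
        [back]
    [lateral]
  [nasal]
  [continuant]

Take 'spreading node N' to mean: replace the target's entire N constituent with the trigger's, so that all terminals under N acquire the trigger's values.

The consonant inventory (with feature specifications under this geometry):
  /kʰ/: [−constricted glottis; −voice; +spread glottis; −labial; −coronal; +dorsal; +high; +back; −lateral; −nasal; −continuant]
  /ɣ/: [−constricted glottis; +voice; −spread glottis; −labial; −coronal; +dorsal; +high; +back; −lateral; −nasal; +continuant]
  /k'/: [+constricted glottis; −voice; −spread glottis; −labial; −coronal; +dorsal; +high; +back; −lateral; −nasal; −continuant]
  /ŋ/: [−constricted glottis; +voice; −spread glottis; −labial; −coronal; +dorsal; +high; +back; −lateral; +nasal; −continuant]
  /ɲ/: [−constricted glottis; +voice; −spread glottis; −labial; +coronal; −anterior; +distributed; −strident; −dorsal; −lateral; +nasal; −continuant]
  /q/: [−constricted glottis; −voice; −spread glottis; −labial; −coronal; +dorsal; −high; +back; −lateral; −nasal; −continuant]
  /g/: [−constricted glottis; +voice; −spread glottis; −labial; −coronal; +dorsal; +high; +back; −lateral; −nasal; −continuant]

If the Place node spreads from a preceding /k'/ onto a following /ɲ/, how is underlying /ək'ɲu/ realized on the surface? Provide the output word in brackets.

[ək'ŋu]

Terminals under Place in this geometry: [labial], [round], [coronal], [anterior], [distributed], [strident], [dorsal], [high], [back].
After delinking /ɲ/'s Place and linking /k'/'s, the affected terminals become [−labial], [−coronal], [+dorsal], [+high], [+back]; [constricted glottis], [voice], [spread glottis], … (outside Place) are retained from /ɲ/.
This feature bundle is that of [ŋ], so /ək'ɲu/ surfaces as [ək'ŋu].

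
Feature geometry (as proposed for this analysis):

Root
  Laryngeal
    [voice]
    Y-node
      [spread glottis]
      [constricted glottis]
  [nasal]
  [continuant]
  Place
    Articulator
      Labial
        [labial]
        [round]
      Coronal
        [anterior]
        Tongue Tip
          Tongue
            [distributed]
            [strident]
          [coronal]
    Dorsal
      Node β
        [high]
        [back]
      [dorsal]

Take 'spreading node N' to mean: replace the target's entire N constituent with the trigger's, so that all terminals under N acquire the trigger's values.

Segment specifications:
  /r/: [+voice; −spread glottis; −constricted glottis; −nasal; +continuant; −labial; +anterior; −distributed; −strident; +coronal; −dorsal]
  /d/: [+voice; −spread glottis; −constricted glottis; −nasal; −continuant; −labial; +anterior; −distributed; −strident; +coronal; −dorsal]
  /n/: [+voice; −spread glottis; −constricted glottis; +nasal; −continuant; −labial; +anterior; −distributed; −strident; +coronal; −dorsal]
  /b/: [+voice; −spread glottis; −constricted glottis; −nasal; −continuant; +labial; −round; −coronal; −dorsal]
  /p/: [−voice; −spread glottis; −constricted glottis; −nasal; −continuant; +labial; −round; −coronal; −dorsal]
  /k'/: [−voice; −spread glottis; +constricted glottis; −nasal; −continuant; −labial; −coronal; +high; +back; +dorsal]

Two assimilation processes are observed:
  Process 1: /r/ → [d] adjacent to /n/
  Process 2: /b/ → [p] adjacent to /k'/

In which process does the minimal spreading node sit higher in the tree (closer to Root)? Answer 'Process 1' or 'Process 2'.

Process 1: the feature that changes is [continuant]; the minimal node is [continuant] (depth 1).
Process 2: the feature that changes is [voice]; the minimal node is [voice] (depth 2).
[continuant] (depth 1) sits above [voice] (depth 2), making Process 1 the one with the higher spreading node.

Process 1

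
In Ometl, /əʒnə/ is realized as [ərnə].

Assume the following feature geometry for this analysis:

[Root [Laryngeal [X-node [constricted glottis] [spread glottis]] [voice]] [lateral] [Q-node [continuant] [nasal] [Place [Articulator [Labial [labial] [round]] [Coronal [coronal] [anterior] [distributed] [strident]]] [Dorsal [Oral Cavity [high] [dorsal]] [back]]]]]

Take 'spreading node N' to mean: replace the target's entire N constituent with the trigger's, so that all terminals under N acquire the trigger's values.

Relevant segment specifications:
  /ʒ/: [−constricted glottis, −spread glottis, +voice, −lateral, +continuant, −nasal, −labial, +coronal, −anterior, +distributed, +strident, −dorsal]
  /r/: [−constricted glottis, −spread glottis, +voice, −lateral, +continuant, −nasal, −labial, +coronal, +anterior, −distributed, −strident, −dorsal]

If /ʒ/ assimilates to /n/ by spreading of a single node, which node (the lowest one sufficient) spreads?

Coronal

Comparing /ʒ/ with its surface form [r], the features that change are [anterior], [distributed], [strident].
These terminals are all dominated by Coronal, and no proper subconstituent of Coronal covers them all; Coronal is their lowest common ancestor.
Spreading Coronal from /n/ overwrites each of those terminals with /n/'s values, yielding exactly [r].
[nasal], [continuant] stay as in /ʒ/ although /n/ differs there, so no node dominating them spread; among the remaining candidates Coronal is the lowest that derives the output.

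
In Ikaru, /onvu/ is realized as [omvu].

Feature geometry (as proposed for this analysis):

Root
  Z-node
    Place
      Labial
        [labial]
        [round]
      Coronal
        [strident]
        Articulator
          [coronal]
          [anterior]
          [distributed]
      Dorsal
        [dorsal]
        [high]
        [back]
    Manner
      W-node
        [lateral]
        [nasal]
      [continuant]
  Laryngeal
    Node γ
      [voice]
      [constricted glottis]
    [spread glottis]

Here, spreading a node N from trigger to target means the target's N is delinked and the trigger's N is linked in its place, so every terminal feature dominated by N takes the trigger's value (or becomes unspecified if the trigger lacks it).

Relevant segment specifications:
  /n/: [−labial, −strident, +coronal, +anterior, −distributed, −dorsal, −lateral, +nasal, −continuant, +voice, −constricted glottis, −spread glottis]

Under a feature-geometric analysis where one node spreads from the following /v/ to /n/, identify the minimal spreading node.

The alternation /n/ → [m] changes [labial], [round], [coronal], [anterior], [distributed], [strident] and nothing else.
The smallest constituent containing every changed terminal is Place — each of its daughters lacks at least one of the affected features.
Spreading Place from /v/ overwrites each of those terminals with /v/'s values, yielding exactly [m].
Since [nasal], [continuant] are preserved even though /v/ disagrees there, no node above Place spread.

Place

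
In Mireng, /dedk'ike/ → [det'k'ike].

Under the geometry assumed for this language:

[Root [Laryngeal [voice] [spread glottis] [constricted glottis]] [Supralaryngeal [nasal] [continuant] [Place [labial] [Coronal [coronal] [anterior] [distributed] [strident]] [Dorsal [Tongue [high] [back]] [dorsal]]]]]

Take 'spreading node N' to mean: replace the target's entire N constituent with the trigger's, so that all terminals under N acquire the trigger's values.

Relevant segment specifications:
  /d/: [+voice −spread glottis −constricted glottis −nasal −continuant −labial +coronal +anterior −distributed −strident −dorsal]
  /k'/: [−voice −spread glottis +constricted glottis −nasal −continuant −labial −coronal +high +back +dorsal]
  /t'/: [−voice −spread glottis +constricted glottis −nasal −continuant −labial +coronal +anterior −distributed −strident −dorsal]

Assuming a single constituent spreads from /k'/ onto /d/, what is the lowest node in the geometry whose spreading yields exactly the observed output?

Comparing /d/ with its surface form [t'], the features that change are [voice], [constricted glottis].
The smallest constituent containing every changed terminal is Laryngeal — each of its daughters lacks at least one of the affected features.
Delinking /d/'s Laryngeal and associating /k'/'s Laryngeal gives precisely the feature bundle of [t'].
[dorsal], [coronal] — on which /k'/ differs from /d/ — are unchanged, so Root cannot have spread; the constituent is no larger than Laryngeal.

Laryngeal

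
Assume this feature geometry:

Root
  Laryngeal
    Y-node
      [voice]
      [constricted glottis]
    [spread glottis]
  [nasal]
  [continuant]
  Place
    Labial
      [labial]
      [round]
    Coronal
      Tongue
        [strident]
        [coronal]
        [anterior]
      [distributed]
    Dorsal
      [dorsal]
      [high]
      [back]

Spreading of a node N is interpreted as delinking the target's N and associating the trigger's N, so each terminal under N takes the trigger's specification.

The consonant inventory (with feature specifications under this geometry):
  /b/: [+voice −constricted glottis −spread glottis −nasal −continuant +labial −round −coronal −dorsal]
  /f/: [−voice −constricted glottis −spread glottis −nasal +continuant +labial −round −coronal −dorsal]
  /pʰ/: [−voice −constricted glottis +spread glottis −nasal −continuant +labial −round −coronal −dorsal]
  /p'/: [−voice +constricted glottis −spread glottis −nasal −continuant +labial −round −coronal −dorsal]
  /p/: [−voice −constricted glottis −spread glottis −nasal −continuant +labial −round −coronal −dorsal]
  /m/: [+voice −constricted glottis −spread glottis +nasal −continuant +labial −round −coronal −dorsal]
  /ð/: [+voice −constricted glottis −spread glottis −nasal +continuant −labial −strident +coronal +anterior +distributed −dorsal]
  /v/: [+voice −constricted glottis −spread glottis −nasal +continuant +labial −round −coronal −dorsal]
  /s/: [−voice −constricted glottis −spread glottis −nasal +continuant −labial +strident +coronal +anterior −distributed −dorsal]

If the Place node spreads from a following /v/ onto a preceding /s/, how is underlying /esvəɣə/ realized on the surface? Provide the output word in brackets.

[efvəɣə]

Terminals under Place in this geometry: [labial], [round], [strident], [coronal], [anterior], [distributed], [dorsal], [high], [back].
Spreading Place from /v/ onto /s/ replaces those values with /v/'s: [+labial], [−round], [−coronal], [−dorsal]. Features outside Place ([voice], [constricted glottis], [spread glottis], …) stay as in /s/.
This feature bundle is that of [f], so /esvəɣə/ surfaces as [efvəɣə].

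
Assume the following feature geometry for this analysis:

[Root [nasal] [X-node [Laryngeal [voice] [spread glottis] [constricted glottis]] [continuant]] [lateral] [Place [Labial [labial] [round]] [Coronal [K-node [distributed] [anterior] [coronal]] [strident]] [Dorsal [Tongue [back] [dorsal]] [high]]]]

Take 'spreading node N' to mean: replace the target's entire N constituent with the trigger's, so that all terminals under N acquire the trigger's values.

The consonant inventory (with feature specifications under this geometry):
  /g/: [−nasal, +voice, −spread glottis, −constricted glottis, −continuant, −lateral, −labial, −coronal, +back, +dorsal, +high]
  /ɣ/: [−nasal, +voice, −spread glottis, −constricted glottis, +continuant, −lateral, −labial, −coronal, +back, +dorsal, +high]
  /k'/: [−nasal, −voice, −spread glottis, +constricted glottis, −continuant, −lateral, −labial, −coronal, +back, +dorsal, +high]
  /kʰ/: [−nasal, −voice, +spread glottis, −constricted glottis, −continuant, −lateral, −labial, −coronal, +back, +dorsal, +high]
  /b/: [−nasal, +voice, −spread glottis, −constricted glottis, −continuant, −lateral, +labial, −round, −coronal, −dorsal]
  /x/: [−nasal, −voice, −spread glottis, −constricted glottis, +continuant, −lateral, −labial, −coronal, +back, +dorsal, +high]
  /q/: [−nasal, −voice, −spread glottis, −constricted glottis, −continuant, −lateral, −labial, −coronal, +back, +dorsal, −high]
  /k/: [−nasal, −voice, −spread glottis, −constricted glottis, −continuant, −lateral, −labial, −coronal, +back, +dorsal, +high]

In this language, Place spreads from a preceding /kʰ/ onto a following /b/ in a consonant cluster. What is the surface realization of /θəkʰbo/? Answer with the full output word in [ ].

Place immediately or transitively dominates [labial], [round], [distributed], [anterior], [coronal], [strident], [back], [dorsal], [high].
Spreading Place from /kʰ/ onto /b/ replaces those values with /kʰ/'s: [−labial], [−coronal], [+back], [+dorsal], [+high]. Features outside Place ([nasal], [voice], [spread glottis], …) stay as in /b/.
This feature bundle is that of [g], so /θəkʰbo/ surfaces as [θəkʰgo].

[θəkʰgo]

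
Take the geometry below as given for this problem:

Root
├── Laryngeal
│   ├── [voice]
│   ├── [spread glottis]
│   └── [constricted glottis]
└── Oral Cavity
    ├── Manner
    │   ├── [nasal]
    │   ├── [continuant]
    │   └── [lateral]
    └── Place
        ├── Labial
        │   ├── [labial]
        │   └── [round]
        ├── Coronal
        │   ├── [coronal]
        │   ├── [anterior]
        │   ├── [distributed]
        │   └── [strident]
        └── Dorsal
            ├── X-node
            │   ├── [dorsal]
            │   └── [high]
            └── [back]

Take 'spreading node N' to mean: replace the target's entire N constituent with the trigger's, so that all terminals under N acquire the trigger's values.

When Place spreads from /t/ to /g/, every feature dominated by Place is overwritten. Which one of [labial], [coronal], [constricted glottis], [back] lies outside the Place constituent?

Place dominates exactly [labial], [round], [coronal], [anterior], [distributed], [strident], [dorsal], [high], [back].
[coronal], [back], [labial] all lie under Place, so they are overwritten when Place spreads.
[constricted glottis] attaches under Laryngeal, not under Place, so /g/ retains its own value for [constricted glottis].

[constricted glottis]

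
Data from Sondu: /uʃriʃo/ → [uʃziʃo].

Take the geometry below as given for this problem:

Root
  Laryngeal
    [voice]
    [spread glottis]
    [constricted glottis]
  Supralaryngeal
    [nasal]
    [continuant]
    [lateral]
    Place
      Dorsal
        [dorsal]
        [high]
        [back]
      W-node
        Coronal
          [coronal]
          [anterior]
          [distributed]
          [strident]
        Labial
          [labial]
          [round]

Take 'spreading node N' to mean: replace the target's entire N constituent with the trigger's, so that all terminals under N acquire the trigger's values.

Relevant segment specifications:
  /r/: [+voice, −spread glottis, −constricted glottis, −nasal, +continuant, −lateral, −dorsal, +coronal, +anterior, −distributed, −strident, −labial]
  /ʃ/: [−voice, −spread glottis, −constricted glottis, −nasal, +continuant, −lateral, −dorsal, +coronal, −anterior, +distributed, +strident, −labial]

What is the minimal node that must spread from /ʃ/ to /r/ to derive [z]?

The alternation /r/ → [z] changes [strident] and nothing else.
Only a single terminal changes, and /ʃ/ supplies the new value, so [strident] itself is the minimal spreading constituent.
[anterior], [distributed] — on which /ʃ/ differs from /r/ — are unchanged, so neither Coronal nor anything higher can have spread; the constituent is no larger than [strident].

[strident]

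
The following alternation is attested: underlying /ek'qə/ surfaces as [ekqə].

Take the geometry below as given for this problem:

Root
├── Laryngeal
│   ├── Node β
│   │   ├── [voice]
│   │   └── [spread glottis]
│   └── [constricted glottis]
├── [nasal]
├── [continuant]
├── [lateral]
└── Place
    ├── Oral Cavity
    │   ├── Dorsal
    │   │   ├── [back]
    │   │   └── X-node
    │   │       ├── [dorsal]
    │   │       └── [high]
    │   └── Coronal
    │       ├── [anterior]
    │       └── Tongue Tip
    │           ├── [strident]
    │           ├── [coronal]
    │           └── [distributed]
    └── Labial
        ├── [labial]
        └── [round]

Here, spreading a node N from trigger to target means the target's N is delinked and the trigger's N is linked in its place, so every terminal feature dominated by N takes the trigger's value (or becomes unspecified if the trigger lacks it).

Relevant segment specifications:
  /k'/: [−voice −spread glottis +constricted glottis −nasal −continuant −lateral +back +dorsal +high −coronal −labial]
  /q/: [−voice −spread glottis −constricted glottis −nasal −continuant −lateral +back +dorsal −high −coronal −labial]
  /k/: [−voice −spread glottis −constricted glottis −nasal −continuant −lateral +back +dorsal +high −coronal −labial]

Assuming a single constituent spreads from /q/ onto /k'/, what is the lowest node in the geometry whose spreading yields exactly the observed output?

/k'/ and [k] differ in [constricted glottis]; every other specified feature is identical.
Since just one terminal is affected and it takes /q/'s value, spreading the terminal [constricted glottis] alone is sufficient and minimal.
[high], a feature on which the two segments disagree outside [constricted glottis], is unchanged — nothing dominating it spread, and [constricted glottis] is the minimal sufficient constituent.

[constricted glottis]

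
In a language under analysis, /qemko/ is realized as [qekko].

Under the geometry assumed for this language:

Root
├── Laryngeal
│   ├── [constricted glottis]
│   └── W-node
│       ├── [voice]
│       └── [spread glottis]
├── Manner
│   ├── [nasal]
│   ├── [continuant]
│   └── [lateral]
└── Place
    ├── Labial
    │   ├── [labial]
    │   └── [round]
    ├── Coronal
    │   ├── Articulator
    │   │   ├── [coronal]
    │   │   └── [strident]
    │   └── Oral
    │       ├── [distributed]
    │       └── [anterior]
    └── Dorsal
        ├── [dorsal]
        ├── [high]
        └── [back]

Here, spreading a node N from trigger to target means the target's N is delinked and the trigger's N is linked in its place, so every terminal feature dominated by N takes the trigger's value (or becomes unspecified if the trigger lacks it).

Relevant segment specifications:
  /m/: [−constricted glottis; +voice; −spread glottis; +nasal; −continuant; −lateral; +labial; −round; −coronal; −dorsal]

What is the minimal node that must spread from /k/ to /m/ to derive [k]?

The alternation /m/ → [k] changes [voice], [nasal], [labial], [round], [dorsal], [high], [back] and nothing else.
Tracing each changed feature up the tree, the paths first meet at Root; any lower node misses at least one of them.
If Root spreads, every terminal under it takes /k/'s value, producing [k] as observed.

Root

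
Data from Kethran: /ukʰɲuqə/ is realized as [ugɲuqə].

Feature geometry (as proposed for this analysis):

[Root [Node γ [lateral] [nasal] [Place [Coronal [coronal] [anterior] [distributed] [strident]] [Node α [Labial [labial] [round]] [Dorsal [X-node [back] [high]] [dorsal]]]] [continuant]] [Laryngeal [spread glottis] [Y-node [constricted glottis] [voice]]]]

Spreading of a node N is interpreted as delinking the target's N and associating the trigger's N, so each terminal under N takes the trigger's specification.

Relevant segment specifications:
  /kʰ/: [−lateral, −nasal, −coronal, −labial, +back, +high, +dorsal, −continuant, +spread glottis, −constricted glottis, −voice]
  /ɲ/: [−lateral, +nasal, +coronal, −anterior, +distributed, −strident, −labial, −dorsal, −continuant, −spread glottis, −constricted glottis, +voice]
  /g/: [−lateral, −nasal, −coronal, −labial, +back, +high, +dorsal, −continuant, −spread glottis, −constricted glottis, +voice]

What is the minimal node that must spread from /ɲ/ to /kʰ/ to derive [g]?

Comparing /kʰ/ with its surface form [g], the features that change are [voice], [spread glottis].
These terminals are all dominated by Laryngeal, and no proper subconstituent of Laryngeal covers them all; Laryngeal is their lowest common ancestor.
Spreading Laryngeal from /ɲ/ overwrites each of those terminals with /ɲ/'s values, yielding exactly [g].
Had Root spread, [coronal], [dorsal] would have taken /ɲ/'s values; they stay as in /kʰ/, confirming the spreading constituent is exactly Laryngeal.

Laryngeal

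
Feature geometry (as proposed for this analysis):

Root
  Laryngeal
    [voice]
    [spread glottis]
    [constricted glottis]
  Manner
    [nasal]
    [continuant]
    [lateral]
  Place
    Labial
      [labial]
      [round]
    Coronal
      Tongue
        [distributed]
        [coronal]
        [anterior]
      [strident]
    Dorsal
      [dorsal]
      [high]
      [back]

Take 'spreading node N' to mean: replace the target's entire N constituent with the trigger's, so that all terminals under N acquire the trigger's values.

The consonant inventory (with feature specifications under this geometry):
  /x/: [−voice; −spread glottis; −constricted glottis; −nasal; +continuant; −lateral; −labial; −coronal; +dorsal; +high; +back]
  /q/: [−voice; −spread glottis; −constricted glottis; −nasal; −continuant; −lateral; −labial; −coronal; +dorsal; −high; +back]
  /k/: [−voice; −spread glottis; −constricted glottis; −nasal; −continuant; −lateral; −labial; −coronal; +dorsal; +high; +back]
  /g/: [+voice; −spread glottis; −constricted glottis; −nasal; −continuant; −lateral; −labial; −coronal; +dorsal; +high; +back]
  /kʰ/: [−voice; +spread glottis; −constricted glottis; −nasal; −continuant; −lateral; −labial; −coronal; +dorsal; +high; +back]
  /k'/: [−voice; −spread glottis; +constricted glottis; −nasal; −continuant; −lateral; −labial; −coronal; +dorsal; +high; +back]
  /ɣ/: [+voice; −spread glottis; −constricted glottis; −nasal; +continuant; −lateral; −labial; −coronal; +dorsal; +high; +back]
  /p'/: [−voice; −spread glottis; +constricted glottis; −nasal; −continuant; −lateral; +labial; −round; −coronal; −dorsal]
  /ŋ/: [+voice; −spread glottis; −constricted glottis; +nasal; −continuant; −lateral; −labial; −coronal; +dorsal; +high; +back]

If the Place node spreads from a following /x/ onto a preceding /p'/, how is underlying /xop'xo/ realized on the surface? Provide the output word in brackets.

The Place node dominates the terminals [labial], [round], [distributed], [coronal], [anterior], [strident], [dorsal], [high], [back].
The target acquires /x/'s values for everything under Place — [−labial], [−coronal], [+dorsal], [+high], [+back] — while keeping its own [voice], [spread glottis], [constricted glottis], ….
Among the inventory, only /k'/ has exactly this specification, giving the surface form [xok'xo].

[xok'xo]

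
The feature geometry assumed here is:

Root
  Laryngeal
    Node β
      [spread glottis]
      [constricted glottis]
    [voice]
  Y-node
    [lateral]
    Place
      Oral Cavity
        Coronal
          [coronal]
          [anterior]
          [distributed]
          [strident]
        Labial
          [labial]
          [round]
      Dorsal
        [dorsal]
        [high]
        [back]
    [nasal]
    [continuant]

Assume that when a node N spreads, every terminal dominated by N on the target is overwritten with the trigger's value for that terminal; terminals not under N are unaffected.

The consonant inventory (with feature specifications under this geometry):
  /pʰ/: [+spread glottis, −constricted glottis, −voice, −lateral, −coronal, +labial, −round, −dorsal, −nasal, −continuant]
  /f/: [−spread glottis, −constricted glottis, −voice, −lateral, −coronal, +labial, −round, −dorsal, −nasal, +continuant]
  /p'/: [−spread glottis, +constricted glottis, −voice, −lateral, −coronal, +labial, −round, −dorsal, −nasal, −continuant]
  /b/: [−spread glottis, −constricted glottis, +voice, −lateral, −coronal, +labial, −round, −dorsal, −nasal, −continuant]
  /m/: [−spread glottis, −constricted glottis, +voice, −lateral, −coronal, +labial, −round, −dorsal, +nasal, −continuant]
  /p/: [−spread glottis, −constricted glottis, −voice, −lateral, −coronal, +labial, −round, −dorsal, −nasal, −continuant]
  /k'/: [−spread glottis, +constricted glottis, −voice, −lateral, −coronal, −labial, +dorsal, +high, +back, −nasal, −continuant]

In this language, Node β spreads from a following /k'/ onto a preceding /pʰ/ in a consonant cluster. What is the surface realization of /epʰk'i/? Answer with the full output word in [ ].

Node β immediately or transitively dominates [spread glottis], [constricted glottis].
After delinking /pʰ/'s Node β and linking /k'/'s, the affected terminals become [−spread glottis], [+constricted glottis]; [voice], [lateral], [coronal], … (outside Node β) are retained from /pʰ/.
The resulting bundle matches /p'/ in the inventory; substituting it for /pʰ/ gives [ep'k'i].

[ep'k'i]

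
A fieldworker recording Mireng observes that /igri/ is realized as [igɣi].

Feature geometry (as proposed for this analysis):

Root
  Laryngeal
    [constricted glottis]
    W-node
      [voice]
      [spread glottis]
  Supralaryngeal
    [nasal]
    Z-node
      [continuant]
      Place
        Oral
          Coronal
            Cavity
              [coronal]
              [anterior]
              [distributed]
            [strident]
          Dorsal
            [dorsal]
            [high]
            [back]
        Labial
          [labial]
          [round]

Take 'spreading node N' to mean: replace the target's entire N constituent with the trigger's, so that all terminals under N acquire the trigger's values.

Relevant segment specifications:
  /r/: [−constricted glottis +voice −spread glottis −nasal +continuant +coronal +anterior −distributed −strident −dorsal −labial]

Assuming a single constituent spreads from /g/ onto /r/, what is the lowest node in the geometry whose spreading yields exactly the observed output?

The alternation /r/ → [ɣ] changes [coronal], [anterior], [distributed], [strident], [dorsal], [high], [back] and nothing else.
Tracing each changed feature up the tree, the paths first meet at Oral; any lower node misses at least one of them.
If Oral spreads, every terminal under it takes /g/'s value, producing [ɣ] as observed.
[continuant], a feature on which the two segments disagree outside Oral, is unchanged — nothing dominating it spread, and Oral is the minimal sufficient constituent.

Oral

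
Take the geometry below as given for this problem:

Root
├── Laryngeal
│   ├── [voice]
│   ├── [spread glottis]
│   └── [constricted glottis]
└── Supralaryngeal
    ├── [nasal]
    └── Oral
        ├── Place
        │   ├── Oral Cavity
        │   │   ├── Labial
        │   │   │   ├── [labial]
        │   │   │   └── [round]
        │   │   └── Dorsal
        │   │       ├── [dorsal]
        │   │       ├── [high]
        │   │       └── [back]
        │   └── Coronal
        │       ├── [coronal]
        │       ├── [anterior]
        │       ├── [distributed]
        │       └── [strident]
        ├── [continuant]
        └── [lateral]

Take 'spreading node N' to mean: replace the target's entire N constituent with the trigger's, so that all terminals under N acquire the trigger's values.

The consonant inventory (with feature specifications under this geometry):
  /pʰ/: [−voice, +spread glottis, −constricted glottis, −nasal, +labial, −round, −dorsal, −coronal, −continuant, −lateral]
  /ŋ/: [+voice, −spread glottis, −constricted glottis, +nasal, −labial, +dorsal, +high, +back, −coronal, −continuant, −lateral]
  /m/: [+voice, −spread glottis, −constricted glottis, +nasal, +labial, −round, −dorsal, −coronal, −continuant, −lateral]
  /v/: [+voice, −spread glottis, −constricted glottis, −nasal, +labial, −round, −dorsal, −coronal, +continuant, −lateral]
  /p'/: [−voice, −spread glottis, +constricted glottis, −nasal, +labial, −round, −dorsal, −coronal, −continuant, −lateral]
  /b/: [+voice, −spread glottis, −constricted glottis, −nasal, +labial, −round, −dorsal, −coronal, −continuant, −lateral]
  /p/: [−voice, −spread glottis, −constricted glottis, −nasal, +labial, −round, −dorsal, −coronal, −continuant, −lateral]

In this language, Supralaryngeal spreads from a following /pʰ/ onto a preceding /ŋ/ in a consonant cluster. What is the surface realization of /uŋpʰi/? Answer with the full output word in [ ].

[ubpʰi]

The Supralaryngeal node dominates the terminals [nasal], [labial], [round], [dorsal], [high], [back], [coronal], [anterior], [distributed], [strident], [continuant], [lateral].
After delinking /ŋ/'s Supralaryngeal and linking /pʰ/'s, the affected terminals become [−nasal], [+labial], [−round], [−dorsal], [−coronal], [−continuant], [−lateral]; [voice], [spread glottis], [constricted glottis] (outside Supralaryngeal) are retained from /ŋ/.
Among the inventory, only /b/ has exactly this specification, giving the surface form [ubpʰi].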